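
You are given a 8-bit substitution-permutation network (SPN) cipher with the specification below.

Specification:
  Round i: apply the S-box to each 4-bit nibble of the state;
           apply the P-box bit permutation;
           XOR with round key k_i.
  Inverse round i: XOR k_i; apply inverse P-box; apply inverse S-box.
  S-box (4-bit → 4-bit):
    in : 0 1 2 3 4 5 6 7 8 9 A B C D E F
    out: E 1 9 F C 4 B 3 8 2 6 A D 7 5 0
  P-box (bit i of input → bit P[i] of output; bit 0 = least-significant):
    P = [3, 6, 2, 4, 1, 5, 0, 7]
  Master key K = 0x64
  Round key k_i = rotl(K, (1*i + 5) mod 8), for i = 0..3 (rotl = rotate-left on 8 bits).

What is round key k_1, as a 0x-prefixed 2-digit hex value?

K = 0x64
k_0 = rotl(K, (1*0+5) mod 8) = rotl(K, 5) = 0x8C
k_1 = rotl(K, (1*1+5) mod 8) = rotl(K, 6) = 0x19

0x19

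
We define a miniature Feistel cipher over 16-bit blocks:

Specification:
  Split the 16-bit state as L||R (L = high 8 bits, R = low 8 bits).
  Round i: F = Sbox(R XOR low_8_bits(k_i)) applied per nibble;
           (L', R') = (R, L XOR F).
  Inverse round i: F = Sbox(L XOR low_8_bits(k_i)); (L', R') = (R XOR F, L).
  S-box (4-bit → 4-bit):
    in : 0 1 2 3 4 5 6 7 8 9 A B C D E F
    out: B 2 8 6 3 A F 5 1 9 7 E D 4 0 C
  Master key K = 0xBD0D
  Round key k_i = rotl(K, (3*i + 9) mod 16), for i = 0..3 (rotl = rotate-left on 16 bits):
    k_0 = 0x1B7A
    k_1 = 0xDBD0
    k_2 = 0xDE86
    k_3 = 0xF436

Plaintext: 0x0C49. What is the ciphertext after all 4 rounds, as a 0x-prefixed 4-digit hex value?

0xEBEA

s_0 = plaintext = 0x0C49
s_1 = Round(s_0, k_0) = 0x496A
s_2 = Round(s_1, k_1) = 0x6AAE
s_3 = Round(s_2, k_2) = 0xAEEB
s_4 = Round(s_3, k_3) = 0xEBEA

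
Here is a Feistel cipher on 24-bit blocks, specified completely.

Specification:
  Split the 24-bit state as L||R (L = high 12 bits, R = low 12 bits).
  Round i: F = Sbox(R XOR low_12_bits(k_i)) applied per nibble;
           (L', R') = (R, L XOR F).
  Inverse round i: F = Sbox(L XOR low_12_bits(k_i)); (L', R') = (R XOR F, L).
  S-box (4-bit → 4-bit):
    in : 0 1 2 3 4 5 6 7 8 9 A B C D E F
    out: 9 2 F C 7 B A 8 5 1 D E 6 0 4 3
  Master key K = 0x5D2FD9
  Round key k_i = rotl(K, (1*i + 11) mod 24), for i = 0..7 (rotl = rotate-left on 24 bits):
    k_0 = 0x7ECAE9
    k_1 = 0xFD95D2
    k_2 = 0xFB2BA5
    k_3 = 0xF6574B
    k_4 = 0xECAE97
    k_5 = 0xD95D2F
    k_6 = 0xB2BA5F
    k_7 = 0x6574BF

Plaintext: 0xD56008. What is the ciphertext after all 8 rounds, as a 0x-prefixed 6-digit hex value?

0x8FD3C9

s_0 = plaintext = 0xD56008
s_1 = Round(s_0, k_0) = 0x008014
s_2 = Round(s_1, k_1) = 0x014B62
s_3 = Round(s_2, k_2) = 0xB6297C
s_4 = Round(s_3, k_3) = 0x97CFAA
s_5 = Round(s_4, k_4) = 0xFAABBC
s_6 = Round(s_5, k_5) = 0xBBC5B6
s_7 = Round(s_6, k_6) = 0x5B68FD
s_8 = Round(s_7, k_7) = 0x8FD3C9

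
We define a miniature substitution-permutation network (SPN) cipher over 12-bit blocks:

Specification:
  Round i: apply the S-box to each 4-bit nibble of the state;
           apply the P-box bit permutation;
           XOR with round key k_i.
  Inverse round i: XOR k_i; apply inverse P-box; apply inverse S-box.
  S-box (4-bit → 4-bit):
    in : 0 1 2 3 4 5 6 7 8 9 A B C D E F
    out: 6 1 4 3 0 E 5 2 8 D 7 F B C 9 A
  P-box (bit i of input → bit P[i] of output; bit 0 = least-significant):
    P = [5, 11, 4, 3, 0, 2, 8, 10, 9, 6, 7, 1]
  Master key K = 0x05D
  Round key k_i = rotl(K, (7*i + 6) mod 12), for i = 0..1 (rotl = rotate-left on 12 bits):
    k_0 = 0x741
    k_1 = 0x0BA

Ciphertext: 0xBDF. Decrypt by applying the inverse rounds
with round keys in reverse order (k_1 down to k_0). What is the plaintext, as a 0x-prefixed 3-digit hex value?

0x581

s_0 = ciphertext = 0xBDF
s_1 = InvRound(s_0, k_1) = 0x3A3
s_2 = InvRound(s_1, k_0) = 0x581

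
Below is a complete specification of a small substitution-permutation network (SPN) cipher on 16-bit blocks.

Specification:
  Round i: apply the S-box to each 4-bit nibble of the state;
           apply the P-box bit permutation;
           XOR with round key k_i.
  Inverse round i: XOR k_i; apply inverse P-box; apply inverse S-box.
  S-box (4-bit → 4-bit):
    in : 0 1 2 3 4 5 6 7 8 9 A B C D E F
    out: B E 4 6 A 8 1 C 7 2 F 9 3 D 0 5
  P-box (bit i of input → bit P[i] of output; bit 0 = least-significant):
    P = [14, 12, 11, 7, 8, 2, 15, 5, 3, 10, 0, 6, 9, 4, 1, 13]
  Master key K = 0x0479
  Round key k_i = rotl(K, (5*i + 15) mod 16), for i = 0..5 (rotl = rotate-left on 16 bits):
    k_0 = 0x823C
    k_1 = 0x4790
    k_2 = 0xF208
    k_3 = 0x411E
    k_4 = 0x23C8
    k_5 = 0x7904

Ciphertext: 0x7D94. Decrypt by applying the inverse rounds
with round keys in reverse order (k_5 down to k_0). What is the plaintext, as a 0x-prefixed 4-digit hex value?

s_0 = ciphertext = 0x7D94
s_1 = InvRound(s_0, k_5) = 0x99E5
s_2 = InvRound(s_1, k_4) = 0xBF13
s_3 = InvRound(s_2, k_3) = 0xB838
s_4 = InvRound(s_3, k_2) = 0xCE5F
s_5 = InvRound(s_4, k_1) = 0x2D87
s_6 = InvRound(s_5, k_0) = 0xA8D7

0xA8D7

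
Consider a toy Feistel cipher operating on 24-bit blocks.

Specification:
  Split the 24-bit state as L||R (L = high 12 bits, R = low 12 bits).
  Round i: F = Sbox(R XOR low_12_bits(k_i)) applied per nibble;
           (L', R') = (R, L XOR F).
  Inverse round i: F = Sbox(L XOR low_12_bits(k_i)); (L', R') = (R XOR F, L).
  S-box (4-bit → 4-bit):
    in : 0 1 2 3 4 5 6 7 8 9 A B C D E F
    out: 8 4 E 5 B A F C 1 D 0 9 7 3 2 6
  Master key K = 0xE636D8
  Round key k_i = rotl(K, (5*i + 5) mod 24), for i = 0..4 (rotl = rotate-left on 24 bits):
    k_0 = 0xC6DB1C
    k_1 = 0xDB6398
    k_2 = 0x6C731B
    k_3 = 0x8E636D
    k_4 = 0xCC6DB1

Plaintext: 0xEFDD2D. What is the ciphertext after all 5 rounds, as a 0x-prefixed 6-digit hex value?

s_0 = plaintext = 0xEFDD2D
s_1 = Round(s_0, k_0) = 0xD2D1A9
s_2 = Round(s_1, k_1) = 0x1A9379
s_3 = Round(s_2, k_2) = 0x379957
s_4 = Round(s_3, k_3) = 0x957329
s_5 = Round(s_4, k_4) = 0x329B86

0x329B86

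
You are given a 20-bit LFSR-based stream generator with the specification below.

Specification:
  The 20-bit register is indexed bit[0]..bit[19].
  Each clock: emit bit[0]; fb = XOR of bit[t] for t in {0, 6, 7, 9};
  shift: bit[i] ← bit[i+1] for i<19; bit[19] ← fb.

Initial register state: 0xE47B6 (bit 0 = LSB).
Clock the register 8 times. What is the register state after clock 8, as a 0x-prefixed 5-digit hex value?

0x04E47

reg_0 = 0xE47B6
clock 1: out=0, reg = 0x723DB
clock 2: out=1, reg = 0x391ED
clock 3: out=1, reg = 0x9C8F6
clock 4: out=0, reg = 0x4E47B
clock 5: out=1, reg = 0x2723D
clock 6: out=1, reg = 0x1391E
clock 7: out=0, reg = 0x09C8F
clock 8: out=1, reg = 0x04E47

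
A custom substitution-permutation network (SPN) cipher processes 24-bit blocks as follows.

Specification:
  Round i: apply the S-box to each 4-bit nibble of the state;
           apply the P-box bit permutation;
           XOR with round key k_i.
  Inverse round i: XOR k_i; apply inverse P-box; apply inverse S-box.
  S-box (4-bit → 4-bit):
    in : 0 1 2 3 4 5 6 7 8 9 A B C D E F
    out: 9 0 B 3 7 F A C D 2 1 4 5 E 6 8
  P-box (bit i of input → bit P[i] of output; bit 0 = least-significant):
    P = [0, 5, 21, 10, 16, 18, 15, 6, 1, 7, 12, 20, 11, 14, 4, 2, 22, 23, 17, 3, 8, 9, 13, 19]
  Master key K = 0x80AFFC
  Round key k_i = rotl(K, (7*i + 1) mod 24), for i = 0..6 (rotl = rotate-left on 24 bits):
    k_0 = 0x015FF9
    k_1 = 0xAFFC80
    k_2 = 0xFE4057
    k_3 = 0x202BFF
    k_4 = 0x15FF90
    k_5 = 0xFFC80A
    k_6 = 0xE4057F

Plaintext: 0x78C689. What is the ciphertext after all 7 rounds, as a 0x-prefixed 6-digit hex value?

s_0 = plaintext = 0x78C689
s_1 = Round(s_0, k_0) = 0x5AF701
s_2 = Round(s_1, k_1) = 0xF6CFC4
s_3 = Round(s_2, k_2) = 0x47C86E
s_4 = Round(s_3, k_3) = 0x161085
s_5 = Round(s_4, k_4) = 0xA47BFB
s_6 = Round(s_5, k_5) = 0x1DD95E
s_7 = Round(s_6, k_6) = 0x43C583

0x43C583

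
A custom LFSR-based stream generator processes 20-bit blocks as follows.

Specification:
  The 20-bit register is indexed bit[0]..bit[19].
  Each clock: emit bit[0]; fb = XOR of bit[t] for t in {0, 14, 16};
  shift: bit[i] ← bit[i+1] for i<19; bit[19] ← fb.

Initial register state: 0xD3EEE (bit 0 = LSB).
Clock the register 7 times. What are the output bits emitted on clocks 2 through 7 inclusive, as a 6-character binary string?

111011

reg_0 = 0xD3EEE
clock 1: out=0, reg = 0xE9F77
clock 2: out=1, reg = 0xF4FBB
clock 3: out=1, reg = 0xFA7DD
clock 4: out=1, reg = 0x7D3EE
clock 5: out=0, reg = 0x3E9F7
clock 6: out=1, reg = 0x9F4FB
clock 7: out=1, reg = 0xCFA7D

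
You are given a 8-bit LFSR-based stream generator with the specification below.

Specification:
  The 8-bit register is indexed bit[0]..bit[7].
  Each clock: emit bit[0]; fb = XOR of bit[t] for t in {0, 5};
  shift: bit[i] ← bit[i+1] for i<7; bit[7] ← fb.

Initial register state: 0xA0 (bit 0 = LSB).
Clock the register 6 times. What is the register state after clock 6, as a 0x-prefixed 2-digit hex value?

0x36

reg_0 = 0xA0
clock 1: out=0, reg = 0xD0
clock 2: out=0, reg = 0x68
clock 3: out=0, reg = 0xB4
clock 4: out=0, reg = 0xDA
clock 5: out=0, reg = 0x6D
clock 6: out=1, reg = 0x36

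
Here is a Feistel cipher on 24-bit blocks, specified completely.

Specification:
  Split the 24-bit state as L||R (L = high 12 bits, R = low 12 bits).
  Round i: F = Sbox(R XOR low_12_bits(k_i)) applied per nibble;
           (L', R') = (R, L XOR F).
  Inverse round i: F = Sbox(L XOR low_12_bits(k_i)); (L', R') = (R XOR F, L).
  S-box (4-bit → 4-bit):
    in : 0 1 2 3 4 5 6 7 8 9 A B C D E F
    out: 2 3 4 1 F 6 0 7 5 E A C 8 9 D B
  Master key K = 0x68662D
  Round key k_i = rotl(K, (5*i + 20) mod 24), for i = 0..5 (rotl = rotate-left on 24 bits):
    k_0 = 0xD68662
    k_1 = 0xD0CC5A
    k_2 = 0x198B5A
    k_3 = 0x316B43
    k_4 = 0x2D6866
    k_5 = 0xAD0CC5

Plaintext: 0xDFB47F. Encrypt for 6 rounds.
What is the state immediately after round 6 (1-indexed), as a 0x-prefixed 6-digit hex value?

0x3D9183

s_0 = plaintext = 0xDFB47F
s_1 = Round(s_0, k_0) = 0x47F9C2
s_2 = Round(s_1, k_1) = 0x9C229A
s_3 = Round(s_2, k_2) = 0x29A740
s_4 = Round(s_3, k_3) = 0x740ABB
s_5 = Round(s_4, k_4) = 0xABB3D9
s_6 = Round(s_5, k_5) = 0x3D9183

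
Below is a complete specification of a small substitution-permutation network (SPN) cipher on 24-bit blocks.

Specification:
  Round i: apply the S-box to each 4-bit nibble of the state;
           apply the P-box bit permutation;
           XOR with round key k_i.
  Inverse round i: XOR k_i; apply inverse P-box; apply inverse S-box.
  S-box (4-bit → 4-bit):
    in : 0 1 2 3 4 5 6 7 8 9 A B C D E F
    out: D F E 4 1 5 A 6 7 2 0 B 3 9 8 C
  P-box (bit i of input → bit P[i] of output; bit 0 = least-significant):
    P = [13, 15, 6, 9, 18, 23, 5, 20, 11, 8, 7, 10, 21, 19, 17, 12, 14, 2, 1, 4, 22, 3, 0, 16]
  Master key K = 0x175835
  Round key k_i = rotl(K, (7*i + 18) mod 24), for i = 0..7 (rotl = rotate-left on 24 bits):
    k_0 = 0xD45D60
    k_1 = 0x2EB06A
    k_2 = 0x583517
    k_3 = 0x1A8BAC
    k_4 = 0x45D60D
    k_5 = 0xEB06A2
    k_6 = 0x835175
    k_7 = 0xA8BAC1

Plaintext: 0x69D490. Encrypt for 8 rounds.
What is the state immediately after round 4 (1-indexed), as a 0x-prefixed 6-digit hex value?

s_0 = plaintext = 0x69D490
s_1 = Round(s_0, k_0) = 0x75672C
s_2 = Round(s_1, k_1) = 0xB641C1
s_3 = Round(s_2, k_2) = 0xBD9ACB
s_4 = Round(s_3, k_3) = 0xD769B4
s_5 = Round(s_4, k_4) = 0x98E70B
s_6 = Round(s_5, k_5) = 0xFFF50C
s_7 = Round(s_6, k_6) = 0x94E9C6
s_8 = Round(s_7, k_7) = 0x2C69C9

0xD769B4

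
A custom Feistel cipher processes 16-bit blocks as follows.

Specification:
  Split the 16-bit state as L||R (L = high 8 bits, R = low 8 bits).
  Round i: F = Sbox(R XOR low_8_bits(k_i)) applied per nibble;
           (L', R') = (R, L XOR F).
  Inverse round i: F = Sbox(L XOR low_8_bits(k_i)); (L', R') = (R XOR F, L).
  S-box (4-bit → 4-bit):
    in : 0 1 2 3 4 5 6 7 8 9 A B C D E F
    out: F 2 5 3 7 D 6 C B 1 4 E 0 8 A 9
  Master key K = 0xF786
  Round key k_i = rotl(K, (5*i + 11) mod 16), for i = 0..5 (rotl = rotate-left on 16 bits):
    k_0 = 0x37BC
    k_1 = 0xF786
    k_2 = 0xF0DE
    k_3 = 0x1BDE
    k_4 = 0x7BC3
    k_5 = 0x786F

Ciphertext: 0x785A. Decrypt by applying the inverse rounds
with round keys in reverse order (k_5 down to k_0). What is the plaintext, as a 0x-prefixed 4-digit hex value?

0x5215

s_0 = ciphertext = 0x785A
s_1 = InvRound(s_0, k_5) = 0x7678
s_2 = InvRound(s_1, k_4) = 0x9576
s_3 = InvRound(s_2, k_3) = 0x0895
s_4 = InvRound(s_3, k_2) = 0x1308
s_5 = InvRound(s_4, k_1) = 0x1513
s_6 = InvRound(s_5, k_0) = 0x5215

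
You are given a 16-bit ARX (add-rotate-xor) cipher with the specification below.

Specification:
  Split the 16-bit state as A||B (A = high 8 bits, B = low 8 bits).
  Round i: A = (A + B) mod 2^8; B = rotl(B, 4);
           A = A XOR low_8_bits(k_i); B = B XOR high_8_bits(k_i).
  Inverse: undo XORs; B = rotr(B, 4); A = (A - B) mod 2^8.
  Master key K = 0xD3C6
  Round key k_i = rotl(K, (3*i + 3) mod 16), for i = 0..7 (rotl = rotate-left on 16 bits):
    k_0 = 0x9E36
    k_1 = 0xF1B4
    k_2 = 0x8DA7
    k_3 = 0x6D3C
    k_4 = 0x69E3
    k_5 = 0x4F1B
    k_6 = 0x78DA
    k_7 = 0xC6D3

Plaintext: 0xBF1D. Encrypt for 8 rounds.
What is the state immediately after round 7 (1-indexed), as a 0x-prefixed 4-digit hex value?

0x37EE

s_0 = plaintext = 0xBF1D
s_1 = Round(s_0, k_0) = 0xEA4F
s_2 = Round(s_1, k_1) = 0x8D05
s_3 = Round(s_2, k_2) = 0x35DD
s_4 = Round(s_3, k_3) = 0x2EB0
s_5 = Round(s_4, k_4) = 0x3D62
s_6 = Round(s_5, k_5) = 0x8469
s_7 = Round(s_6, k_6) = 0x37EE
s_8 = Round(s_7, k_7) = 0xF628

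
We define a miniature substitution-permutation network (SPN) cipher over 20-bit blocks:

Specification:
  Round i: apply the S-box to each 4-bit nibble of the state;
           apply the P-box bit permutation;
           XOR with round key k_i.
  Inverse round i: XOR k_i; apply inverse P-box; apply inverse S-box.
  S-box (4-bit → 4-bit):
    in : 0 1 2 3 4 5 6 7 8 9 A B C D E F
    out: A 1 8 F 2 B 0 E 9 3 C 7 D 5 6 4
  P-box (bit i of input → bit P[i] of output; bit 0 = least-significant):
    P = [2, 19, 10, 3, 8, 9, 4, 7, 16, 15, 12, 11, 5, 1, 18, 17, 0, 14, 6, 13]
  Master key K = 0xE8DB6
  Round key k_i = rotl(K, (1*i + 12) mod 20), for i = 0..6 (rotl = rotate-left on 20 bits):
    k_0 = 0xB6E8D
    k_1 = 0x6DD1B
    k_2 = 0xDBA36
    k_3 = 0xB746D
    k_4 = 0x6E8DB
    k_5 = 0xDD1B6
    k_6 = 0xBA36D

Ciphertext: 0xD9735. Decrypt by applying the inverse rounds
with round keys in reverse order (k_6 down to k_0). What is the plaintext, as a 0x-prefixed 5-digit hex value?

s_0 = ciphertext = 0xD9735
s_1 = InvRound(s_0, k_6) = 0xAAFFA
s_2 = InvRound(s_1, k_5) = 0x7AC4C
s_3 = InvRound(s_2, k_4) = 0x941AD
s_4 = InvRound(s_3, k_3) = 0xA2F8F
s_5 = InvRound(s_4, k_2) = 0x1CBCA
s_6 = InvRound(s_5, k_1) = 0xDAD7F
s_7 = InvRound(s_6, k_0) = 0xE3436

0xE3436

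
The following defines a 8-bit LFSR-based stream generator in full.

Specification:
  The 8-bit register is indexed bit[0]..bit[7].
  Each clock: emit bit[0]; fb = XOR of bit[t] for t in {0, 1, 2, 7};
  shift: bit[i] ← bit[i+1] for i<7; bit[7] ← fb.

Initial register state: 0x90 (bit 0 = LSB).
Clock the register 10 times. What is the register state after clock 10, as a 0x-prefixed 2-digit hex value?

reg_0 = 0x90
clock 1: out=0, reg = 0xC8
clock 2: out=0, reg = 0xE4
clock 3: out=0, reg = 0x72
clock 4: out=0, reg = 0xB9
clock 5: out=1, reg = 0x5C
clock 6: out=0, reg = 0xAE
clock 7: out=0, reg = 0xD7
clock 8: out=1, reg = 0x6B
clock 9: out=1, reg = 0x35
clock 10: out=1, reg = 0x1A

0x1A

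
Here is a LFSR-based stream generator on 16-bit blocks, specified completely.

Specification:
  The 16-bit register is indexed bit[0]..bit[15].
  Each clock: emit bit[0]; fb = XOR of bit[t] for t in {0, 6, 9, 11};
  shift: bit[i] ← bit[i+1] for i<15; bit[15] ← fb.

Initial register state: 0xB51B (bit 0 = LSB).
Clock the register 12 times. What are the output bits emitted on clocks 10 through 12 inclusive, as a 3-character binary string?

reg_0 = 0xB51B
clock 1: out=1, reg = 0xDA8D
clock 2: out=1, reg = 0xED46
clock 3: out=0, reg = 0x76A3
clock 4: out=1, reg = 0x3B51
clock 5: out=1, reg = 0x1DA8
clock 6: out=0, reg = 0x8ED4
clock 7: out=0, reg = 0xC76A
clock 8: out=0, reg = 0x63B5
clock 9: out=1, reg = 0x31DA
clock 10: out=0, reg = 0x98ED
clock 11: out=1, reg = 0xCC76
clock 12: out=0, reg = 0x663B

010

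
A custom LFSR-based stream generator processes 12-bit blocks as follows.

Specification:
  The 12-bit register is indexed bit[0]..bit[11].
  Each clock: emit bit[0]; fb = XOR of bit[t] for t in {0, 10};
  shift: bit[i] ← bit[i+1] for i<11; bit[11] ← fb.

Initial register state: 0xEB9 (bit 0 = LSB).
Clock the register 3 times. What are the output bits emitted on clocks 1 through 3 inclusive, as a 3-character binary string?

reg_0 = 0xEB9
clock 1: out=1, reg = 0x75C
clock 2: out=0, reg = 0xBAE
clock 3: out=0, reg = 0x5D7

100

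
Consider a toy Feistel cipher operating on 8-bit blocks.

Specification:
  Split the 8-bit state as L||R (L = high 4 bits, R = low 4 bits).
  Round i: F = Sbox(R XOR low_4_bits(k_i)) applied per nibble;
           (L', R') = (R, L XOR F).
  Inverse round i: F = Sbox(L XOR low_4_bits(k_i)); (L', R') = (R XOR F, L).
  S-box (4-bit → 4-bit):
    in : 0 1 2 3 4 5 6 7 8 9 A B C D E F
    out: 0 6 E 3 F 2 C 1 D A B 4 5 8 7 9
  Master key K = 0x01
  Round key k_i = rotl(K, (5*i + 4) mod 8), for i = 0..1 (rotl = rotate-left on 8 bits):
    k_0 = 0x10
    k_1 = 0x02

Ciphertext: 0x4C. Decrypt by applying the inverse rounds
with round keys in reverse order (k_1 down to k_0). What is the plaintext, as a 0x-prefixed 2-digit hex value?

0x40

s_0 = ciphertext = 0x4C
s_1 = InvRound(s_0, k_1) = 0x04
s_2 = InvRound(s_1, k_0) = 0x40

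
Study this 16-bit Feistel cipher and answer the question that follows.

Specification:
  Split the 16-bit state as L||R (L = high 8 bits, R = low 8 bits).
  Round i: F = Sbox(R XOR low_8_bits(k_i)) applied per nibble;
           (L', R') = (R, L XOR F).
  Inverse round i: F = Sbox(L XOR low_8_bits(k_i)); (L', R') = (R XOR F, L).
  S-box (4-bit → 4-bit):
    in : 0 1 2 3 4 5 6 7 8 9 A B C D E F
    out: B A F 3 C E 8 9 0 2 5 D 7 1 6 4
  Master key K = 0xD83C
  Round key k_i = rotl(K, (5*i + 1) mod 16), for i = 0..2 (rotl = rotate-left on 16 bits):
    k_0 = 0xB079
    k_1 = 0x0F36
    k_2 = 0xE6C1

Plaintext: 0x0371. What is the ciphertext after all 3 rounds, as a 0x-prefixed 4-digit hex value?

0x7F65

s_0 = plaintext = 0x0371
s_1 = Round(s_0, k_0) = 0x71B3
s_2 = Round(s_1, k_1) = 0xB37F
s_3 = Round(s_2, k_2) = 0x7F65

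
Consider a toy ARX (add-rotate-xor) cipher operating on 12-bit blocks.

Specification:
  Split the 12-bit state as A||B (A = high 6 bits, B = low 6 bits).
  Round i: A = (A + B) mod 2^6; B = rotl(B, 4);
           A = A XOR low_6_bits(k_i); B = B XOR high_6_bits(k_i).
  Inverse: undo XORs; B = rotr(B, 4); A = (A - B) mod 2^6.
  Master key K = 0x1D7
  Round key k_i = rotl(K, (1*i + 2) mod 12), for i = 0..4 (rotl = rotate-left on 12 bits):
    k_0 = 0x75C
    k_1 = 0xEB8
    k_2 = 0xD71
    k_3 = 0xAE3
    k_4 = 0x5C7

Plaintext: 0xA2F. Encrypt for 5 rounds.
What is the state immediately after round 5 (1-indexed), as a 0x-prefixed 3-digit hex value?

0x3E9

s_0 = plaintext = 0xA2F
s_1 = Round(s_0, k_0) = 0x2E6
s_2 = Round(s_1, k_1) = 0x253
s_3 = Round(s_2, k_2) = 0xB41
s_4 = Round(s_3, k_3) = 0x37B
s_5 = Round(s_4, k_4) = 0x3E9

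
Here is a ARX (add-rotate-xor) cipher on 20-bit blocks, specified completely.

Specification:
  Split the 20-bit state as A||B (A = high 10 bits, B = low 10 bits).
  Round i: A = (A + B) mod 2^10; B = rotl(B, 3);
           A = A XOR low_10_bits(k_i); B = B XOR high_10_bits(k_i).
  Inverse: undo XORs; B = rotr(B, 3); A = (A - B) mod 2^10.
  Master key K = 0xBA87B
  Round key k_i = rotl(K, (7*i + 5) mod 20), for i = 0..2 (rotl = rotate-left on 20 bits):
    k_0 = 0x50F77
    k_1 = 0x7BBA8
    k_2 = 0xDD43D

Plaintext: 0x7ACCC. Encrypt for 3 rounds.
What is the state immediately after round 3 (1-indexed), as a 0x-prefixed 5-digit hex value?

0x1FCB4

s_0 = plaintext = 0x7ACCC
s_1 = Round(s_0, k_0) = 0x70322
s_2 = Round(s_1, k_1) = 0xD28F8
s_3 = Round(s_2, k_2) = 0x1FCB4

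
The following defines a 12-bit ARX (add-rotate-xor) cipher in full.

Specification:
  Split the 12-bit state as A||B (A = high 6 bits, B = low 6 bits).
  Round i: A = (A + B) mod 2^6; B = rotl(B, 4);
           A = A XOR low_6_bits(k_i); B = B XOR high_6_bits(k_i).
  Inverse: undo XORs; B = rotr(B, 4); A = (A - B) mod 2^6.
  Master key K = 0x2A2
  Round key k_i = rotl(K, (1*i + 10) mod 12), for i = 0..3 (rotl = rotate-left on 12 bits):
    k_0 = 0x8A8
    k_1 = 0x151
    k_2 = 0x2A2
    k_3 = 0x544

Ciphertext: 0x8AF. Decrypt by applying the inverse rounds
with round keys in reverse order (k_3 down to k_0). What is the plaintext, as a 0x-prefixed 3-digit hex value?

0x93A

s_0 = ciphertext = 0x8AF
s_1 = InvRound(s_0, k_3) = 0xEEB
s_2 = InvRound(s_1, k_2) = 0x4C6
s_3 = InvRound(s_2, k_1) = 0xD8C
s_4 = InvRound(s_3, k_0) = 0x93A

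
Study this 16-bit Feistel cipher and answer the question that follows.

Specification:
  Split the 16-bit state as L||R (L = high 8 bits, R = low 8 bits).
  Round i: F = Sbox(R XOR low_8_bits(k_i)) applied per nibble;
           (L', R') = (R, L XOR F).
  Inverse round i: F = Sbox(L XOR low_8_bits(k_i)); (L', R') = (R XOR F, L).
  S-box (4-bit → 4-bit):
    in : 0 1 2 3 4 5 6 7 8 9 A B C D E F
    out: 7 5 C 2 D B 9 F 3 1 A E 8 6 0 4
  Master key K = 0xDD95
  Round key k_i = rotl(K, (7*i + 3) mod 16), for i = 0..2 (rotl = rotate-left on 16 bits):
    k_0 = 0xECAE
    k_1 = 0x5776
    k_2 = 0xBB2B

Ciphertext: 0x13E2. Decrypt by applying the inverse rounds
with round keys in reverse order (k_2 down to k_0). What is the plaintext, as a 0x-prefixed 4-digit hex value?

s_0 = ciphertext = 0x13E2
s_1 = InvRound(s_0, k_2) = 0xC113
s_2 = InvRound(s_1, k_1) = 0xFCC1
s_3 = InvRound(s_2, k_0) = 0x7DFC

0x7DFC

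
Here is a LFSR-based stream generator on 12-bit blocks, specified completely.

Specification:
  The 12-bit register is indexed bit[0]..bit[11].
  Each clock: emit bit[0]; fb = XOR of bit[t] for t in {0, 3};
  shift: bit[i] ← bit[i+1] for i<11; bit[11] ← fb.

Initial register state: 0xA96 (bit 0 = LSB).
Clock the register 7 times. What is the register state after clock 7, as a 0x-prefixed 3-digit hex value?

0x895

reg_0 = 0xA96
clock 1: out=0, reg = 0x54B
clock 2: out=1, reg = 0x2A5
clock 3: out=1, reg = 0x952
clock 4: out=0, reg = 0x4A9
clock 5: out=1, reg = 0x254
clock 6: out=0, reg = 0x12A
clock 7: out=0, reg = 0x895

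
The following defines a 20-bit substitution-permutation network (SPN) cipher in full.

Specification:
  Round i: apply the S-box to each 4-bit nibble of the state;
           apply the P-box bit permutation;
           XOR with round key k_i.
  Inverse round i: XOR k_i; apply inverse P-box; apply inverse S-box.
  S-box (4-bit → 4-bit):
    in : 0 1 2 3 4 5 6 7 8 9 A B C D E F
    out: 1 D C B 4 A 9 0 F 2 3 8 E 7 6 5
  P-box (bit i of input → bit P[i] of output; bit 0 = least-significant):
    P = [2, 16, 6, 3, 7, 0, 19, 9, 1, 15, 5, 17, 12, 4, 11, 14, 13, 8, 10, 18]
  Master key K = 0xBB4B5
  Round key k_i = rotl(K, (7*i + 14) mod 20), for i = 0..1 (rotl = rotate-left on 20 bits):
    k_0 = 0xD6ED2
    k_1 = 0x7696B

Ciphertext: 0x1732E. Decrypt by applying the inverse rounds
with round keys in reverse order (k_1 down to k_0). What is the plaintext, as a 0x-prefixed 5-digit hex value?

s_0 = ciphertext = 0x1732E
s_1 = InvRound(s_0, k_1) = 0xBFB5F
s_2 = InvRound(s_1, k_0) = 0xC05A6

0xC05A6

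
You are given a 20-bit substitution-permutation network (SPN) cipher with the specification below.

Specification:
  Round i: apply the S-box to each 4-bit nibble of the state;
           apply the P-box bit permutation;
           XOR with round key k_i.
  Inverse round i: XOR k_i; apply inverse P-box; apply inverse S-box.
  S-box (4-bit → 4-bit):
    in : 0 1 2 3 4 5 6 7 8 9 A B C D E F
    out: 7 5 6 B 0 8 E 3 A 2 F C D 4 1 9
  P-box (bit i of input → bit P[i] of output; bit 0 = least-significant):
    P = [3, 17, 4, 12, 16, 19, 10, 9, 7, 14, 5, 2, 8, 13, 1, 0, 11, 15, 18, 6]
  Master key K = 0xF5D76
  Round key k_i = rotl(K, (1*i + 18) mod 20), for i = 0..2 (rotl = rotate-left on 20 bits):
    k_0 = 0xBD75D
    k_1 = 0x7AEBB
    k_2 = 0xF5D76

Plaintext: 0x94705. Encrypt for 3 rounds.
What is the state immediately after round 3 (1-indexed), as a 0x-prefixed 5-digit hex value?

0x7D102

s_0 = plaintext = 0x94705
s_1 = Round(s_0, k_0) = 0x203DD
s_2 = Round(s_1, k_1) = 0x34B2D
s_3 = Round(s_2, k_2) = 0x7D102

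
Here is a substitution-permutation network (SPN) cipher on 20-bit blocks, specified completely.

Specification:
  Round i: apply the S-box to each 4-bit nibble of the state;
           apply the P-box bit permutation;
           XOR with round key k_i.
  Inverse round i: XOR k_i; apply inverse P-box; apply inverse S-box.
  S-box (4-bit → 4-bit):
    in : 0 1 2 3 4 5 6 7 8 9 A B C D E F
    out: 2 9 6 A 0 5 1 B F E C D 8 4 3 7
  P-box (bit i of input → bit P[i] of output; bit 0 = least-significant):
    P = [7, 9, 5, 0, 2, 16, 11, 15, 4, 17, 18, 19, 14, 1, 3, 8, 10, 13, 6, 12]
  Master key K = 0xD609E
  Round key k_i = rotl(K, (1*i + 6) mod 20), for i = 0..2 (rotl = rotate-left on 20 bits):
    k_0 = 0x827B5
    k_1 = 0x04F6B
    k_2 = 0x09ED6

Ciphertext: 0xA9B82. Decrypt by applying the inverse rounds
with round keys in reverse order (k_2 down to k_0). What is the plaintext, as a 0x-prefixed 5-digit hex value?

0x4DBD9

s_0 = ciphertext = 0xA9B82
s_1 = InvRound(s_0, k_2) = 0x5C764
s_2 = InvRound(s_1, k_1) = 0x42D8C
s_3 = InvRound(s_2, k_0) = 0x4DBD9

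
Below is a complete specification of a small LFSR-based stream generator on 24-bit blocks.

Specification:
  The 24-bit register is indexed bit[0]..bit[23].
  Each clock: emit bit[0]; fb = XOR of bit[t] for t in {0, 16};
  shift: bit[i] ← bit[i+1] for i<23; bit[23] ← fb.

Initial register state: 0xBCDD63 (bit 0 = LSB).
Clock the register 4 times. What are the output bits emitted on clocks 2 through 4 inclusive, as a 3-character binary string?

reg_0 = 0xBCDD63
clock 1: out=1, reg = 0xDE6EB1
clock 2: out=1, reg = 0xEF3758
clock 3: out=0, reg = 0xF79BAC
clock 4: out=0, reg = 0xFBCDD6

100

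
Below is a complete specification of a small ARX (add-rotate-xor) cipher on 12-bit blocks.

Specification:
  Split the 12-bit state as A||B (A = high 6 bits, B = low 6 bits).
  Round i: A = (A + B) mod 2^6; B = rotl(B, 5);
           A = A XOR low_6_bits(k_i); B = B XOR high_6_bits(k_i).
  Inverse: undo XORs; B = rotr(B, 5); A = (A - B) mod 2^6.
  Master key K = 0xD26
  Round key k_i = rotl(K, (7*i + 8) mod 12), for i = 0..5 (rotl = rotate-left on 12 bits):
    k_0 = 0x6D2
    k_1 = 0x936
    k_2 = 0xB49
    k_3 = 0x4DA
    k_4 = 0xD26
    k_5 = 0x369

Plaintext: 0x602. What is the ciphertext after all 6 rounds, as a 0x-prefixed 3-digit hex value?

s_0 = plaintext = 0x602
s_1 = Round(s_0, k_0) = 0x21A
s_2 = Round(s_1, k_1) = 0x529
s_3 = Round(s_2, k_2) = 0xD19
s_4 = Round(s_3, k_3) = 0x5FF
s_5 = Round(s_4, k_4) = 0xC0B
s_6 = Round(s_5, k_5) = 0x4A8

0x4A8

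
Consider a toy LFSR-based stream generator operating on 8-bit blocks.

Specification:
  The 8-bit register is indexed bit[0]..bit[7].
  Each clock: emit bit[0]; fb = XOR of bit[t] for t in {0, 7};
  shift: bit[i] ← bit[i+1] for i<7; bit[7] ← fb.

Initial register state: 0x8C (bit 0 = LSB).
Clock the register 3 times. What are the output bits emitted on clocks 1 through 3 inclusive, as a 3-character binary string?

reg_0 = 0x8C
clock 1: out=0, reg = 0xC6
clock 2: out=0, reg = 0xE3
clock 3: out=1, reg = 0x71

001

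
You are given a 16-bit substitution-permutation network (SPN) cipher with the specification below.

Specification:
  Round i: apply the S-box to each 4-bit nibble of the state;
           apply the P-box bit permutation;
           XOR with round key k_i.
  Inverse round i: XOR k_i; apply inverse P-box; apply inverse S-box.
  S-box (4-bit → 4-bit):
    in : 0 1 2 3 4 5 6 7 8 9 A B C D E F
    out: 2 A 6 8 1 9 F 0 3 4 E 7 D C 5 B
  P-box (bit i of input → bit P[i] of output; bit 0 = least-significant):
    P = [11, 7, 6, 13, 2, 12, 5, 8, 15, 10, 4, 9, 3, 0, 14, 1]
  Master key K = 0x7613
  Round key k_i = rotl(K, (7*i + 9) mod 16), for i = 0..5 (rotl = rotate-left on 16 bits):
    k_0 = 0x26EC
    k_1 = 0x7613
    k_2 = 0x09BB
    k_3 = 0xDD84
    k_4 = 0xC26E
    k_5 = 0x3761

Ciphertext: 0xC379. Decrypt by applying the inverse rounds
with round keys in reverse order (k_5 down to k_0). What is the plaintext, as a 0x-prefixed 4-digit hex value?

0xAC5E

s_0 = ciphertext = 0xC379
s_1 = InvRound(s_0, k_5) = 0xEB03
s_2 = InvRound(s_1, k_4) = 0x87CC
s_3 = InvRound(s_2, k_3) = 0xE30E
s_4 = InvRound(s_3, k_2) = 0x2CEF
s_5 = InvRound(s_4, k_1) = 0xEDBB
s_6 = InvRound(s_5, k_0) = 0xAC5E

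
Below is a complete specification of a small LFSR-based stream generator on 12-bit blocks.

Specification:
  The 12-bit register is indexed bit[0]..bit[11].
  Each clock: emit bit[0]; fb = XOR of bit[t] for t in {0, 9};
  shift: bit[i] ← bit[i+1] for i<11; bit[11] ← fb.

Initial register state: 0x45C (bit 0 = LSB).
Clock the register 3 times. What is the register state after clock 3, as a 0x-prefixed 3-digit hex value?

reg_0 = 0x45C
clock 1: out=0, reg = 0x22E
clock 2: out=0, reg = 0x917
clock 3: out=1, reg = 0xC8B

0xC8B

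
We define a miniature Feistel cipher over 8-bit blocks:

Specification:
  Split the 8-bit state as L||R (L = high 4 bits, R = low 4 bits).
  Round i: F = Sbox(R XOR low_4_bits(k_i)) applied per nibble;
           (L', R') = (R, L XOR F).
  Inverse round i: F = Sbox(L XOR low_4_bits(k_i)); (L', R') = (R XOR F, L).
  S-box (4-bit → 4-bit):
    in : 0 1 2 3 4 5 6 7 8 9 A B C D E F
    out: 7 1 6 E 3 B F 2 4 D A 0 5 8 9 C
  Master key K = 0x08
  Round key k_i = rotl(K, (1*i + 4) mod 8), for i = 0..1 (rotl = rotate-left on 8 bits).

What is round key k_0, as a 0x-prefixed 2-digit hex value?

K = 0x08
k_0 = rotl(K, (1*0+4) mod 8) = rotl(K, 4) = 0x80

0x80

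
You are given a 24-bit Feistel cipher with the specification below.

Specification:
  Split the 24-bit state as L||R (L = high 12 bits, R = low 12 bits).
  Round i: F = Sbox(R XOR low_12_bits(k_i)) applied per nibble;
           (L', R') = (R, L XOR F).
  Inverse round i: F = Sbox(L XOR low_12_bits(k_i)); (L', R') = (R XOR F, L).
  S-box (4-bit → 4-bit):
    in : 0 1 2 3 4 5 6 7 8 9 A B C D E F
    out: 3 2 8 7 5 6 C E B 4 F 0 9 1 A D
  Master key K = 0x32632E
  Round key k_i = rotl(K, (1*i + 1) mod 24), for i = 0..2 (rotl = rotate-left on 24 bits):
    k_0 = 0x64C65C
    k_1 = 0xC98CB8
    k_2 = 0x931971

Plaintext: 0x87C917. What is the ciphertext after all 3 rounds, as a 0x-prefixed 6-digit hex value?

0xD520AB

s_0 = plaintext = 0x87C917
s_1 = Round(s_0, k_0) = 0x91752C
s_2 = Round(s_1, k_1) = 0x52CD52
s_3 = Round(s_2, k_2) = 0xD520AB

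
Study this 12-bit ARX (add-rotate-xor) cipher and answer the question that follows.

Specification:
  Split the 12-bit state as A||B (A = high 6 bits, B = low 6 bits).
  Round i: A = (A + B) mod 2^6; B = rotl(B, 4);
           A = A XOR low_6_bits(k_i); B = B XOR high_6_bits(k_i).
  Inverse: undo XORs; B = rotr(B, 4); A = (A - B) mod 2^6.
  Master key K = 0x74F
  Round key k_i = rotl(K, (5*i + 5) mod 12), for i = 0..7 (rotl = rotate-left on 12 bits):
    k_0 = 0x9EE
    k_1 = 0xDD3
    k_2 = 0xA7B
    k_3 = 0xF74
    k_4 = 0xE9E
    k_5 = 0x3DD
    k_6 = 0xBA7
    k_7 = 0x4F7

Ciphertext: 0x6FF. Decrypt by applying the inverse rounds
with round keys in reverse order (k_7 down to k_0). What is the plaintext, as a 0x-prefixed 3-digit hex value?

s_0 = ciphertext = 0x6FF
s_1 = InvRound(s_0, k_7) = 0xEB2
s_2 = InvRound(s_1, k_6) = 0xB31
s_3 = InvRound(s_2, k_5) = 0xDBB
s_4 = InvRound(s_3, k_4) = 0x904
s_5 = InvRound(s_4, k_3) = 0xA67
s_6 = InvRound(s_5, k_2) = 0x6B8
s_7 = InvRound(s_6, k_1) = 0x37C
s_8 = InvRound(s_7, k_0) = 0xDAD

0xDAD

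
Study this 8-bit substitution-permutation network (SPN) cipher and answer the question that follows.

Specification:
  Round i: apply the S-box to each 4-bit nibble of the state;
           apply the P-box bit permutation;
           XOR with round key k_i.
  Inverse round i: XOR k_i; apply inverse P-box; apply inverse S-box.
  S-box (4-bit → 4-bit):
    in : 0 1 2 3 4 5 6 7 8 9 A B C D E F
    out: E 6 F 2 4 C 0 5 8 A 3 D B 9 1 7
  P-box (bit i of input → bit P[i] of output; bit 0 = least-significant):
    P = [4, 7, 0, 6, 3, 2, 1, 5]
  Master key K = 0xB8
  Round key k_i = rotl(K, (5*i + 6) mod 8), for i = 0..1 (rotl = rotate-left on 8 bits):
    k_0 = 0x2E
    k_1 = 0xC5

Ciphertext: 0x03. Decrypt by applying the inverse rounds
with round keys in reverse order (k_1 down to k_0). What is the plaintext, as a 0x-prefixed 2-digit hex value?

s_0 = ciphertext = 0x03
s_1 = InvRound(s_0, k_1) = 0x19
s_2 = InvRound(s_1, k_0) = 0x07

0x07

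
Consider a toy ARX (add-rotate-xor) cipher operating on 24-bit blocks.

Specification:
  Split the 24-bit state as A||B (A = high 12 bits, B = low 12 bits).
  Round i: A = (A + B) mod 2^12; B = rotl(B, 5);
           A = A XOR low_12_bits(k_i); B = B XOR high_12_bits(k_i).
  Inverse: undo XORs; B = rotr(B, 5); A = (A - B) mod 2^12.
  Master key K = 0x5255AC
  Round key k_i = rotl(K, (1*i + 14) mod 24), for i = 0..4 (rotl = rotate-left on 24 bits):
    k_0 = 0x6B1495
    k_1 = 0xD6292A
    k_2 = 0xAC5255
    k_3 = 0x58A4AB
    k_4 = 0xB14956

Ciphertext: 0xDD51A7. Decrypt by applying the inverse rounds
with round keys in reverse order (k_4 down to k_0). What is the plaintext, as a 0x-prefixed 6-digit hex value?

s_0 = ciphertext = 0xDD51A7
s_1 = InvRound(s_0, k_4) = 0xAAE9D5
s_2 = InvRound(s_1, k_3) = 0xE23FE2
s_3 = InvRound(s_2, k_2) = 0x8CD3A9
s_4 = InvRound(s_3, k_1) = 0xBF15F6
s_5 = InvRound(s_4, k_0) = 0xBCA39A

0xBCA39A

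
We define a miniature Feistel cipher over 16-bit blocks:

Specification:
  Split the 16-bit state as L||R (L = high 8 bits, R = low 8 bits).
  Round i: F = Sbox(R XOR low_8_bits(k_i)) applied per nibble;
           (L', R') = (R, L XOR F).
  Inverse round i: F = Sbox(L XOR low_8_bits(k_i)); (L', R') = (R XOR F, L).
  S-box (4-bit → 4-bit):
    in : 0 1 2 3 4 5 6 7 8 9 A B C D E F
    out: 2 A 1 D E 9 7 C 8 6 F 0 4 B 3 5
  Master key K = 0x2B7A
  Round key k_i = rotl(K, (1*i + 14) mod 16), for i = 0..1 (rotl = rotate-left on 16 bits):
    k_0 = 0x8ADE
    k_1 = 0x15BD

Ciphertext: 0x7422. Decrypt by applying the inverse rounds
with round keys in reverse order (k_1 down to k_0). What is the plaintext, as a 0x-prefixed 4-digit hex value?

0x7B64

s_0 = ciphertext = 0x7422
s_1 = InvRound(s_0, k_1) = 0x6474
s_2 = InvRound(s_1, k_0) = 0x7B64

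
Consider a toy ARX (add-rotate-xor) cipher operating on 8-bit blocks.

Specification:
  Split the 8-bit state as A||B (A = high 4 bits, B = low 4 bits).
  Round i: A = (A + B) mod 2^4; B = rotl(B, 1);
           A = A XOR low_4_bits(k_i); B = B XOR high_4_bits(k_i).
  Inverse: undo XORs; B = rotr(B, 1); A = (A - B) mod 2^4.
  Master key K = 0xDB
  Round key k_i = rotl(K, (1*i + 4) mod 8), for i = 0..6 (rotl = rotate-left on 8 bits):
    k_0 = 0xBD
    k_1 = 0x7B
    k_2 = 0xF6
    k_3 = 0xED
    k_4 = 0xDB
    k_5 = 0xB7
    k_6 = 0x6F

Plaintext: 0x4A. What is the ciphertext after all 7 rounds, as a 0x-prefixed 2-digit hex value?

0xBB

s_0 = plaintext = 0x4A
s_1 = Round(s_0, k_0) = 0x3E
s_2 = Round(s_1, k_1) = 0xAA
s_3 = Round(s_2, k_2) = 0x2A
s_4 = Round(s_3, k_3) = 0x1B
s_5 = Round(s_4, k_4) = 0x7A
s_6 = Round(s_5, k_5) = 0x6E
s_7 = Round(s_6, k_6) = 0xBB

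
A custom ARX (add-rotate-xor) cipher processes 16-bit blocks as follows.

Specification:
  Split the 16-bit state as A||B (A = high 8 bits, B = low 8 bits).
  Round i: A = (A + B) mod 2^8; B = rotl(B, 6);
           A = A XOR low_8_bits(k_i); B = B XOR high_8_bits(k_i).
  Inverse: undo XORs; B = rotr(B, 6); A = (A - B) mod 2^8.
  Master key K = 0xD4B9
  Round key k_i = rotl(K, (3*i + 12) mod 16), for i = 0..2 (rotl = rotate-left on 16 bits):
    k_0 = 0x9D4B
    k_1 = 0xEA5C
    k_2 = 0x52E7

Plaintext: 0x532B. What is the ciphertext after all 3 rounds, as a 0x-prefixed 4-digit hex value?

s_0 = plaintext = 0x532B
s_1 = Round(s_0, k_0) = 0x3557
s_2 = Round(s_1, k_1) = 0xD03F
s_3 = Round(s_2, k_2) = 0xE89D

0xE89D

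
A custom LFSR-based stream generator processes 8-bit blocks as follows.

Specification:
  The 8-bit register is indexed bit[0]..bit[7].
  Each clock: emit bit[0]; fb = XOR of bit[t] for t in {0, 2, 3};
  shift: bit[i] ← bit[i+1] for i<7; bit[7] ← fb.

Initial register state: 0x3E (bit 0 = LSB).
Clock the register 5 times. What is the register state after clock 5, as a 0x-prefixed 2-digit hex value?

0xB1

reg_0 = 0x3E
clock 1: out=0, reg = 0x1F
clock 2: out=1, reg = 0x8F
clock 3: out=1, reg = 0xC7
clock 4: out=1, reg = 0x63
clock 5: out=1, reg = 0xB1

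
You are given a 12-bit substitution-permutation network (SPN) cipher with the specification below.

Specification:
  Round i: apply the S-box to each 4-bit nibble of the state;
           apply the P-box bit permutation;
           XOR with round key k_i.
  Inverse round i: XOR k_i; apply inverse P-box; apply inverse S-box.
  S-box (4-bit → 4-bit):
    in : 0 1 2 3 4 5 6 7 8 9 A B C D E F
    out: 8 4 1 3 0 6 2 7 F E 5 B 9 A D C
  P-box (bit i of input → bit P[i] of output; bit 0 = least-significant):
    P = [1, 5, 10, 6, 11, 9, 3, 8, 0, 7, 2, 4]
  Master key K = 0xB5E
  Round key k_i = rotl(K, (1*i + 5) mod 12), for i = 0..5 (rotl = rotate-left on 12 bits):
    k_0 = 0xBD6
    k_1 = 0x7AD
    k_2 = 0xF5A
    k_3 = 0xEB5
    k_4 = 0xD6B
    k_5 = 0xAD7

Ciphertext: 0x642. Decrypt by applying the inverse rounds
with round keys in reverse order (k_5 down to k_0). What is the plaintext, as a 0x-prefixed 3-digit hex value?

s_0 = ciphertext = 0x642
s_1 = InvRound(s_0, k_5) = 0x821
s_2 = InvRound(s_1, k_4) = 0x4FE
s_3 = InvRound(s_2, k_3) = 0x27C
s_4 = InvRound(s_3, k_2) = 0x1C7
s_5 = InvRound(s_4, k_1) = 0x458
s_6 = InvRound(s_5, k_0) = 0x58A

0x58A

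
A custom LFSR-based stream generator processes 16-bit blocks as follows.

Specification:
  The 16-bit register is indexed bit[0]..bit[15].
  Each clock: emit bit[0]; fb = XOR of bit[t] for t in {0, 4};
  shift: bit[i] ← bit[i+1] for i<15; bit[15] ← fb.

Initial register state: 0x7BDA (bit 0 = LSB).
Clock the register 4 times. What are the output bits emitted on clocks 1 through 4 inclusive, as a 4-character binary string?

0101

reg_0 = 0x7BDA
clock 1: out=0, reg = 0xBDED
clock 2: out=1, reg = 0xDEF6
clock 3: out=0, reg = 0xEF7B
clock 4: out=1, reg = 0x77BD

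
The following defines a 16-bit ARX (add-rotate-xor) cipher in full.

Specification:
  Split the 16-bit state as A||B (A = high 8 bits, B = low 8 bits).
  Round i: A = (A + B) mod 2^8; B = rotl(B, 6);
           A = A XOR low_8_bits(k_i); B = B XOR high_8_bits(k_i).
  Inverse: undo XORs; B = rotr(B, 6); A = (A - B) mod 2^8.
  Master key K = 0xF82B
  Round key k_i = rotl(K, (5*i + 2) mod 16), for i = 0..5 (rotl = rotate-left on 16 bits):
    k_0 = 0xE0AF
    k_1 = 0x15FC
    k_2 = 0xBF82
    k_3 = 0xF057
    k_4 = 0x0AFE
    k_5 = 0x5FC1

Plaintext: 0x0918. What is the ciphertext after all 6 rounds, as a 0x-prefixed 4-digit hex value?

0x4A80

s_0 = plaintext = 0x0918
s_1 = Round(s_0, k_0) = 0x8EE6
s_2 = Round(s_1, k_1) = 0x88AC
s_3 = Round(s_2, k_2) = 0xB694
s_4 = Round(s_3, k_3) = 0x1DD5
s_5 = Round(s_4, k_4) = 0x0C7F
s_6 = Round(s_5, k_5) = 0x4A80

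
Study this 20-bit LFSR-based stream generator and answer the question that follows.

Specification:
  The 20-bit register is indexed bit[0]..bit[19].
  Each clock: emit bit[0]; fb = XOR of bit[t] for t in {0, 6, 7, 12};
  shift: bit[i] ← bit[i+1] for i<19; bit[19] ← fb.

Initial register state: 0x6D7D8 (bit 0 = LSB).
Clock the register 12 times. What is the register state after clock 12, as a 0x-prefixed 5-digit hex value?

0x4456D

reg_0 = 0x6D7D8
clock 1: out=0, reg = 0xB6BEC
clock 2: out=0, reg = 0x5B5F6
clock 3: out=0, reg = 0xADAFB
clock 4: out=1, reg = 0x56D7D
clock 5: out=1, reg = 0x2B6BE
clock 6: out=0, reg = 0x15B5F
clock 7: out=1, reg = 0x8ADAF
clock 8: out=1, reg = 0x456D7
clock 9: out=1, reg = 0x22B6B
clock 10: out=1, reg = 0x115B5
clock 11: out=1, reg = 0x88ADA
clock 12: out=0, reg = 0x4456D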